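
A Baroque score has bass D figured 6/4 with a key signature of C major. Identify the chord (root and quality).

The figures 6/4 indicate a triad in second inversion.
In second inversion the root lies a fourth above the bass: a fourth above D in C major is G.
The chord tones are D, G, B, giving G major.

G major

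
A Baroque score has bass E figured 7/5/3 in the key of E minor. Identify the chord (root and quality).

The figures 7/5/3 indicate a seventh chord in root position.
In root position the bass is the root, so the root is E.
The chord tones are E, G, B, D, giving E minor seventh.

E minor seventh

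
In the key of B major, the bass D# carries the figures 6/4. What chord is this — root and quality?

G# minor

The figures 6/4 indicate a triad in second inversion.
In second inversion the root lies a fourth above the bass: a fourth above D# in B major is G#.
The chord tones are D#, G#, B, giving G# minor.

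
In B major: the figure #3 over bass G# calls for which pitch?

Counting 2 letter steps above G# lands on B; in B major, that letter is B.
The #3 figure raises it a semitone, giving B#.

B#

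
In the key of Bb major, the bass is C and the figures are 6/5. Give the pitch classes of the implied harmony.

The written figures 6/5 are shorthand for 6/5/3: the 3 is implied.
A third above C in this key is Eb.
A fifth above C in this key is G.
A sixth above C in this key is A.
Together with the bass C, this spells A half-diminished seventh in first inversion.

C, Eb, G, A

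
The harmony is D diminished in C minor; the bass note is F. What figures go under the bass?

F is the third of D diminished, so the chord is in first inversion.
A triad in first inversion is figured 6/3, conventionally abbreviated 6.

6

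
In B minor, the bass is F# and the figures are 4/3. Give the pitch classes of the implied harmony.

The written figures 4/3 are shorthand for 6/4/3: the 6 is implied.
A third above F# in this key is A.
A fourth above F# in this key is B.
A sixth above F# in this key is D.
Together with the bass F#, this spells B minor seventh in second inversion.

F#, A, B, D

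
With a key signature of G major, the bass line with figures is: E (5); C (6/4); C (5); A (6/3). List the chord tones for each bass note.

E (5/3): E, G, B.
C (6/4): C, F#, A.
C (5/3): C, E, G.
A (6/3): A, C, F#.

E, G, B | C, F#, A | C, E, G | A, C, F#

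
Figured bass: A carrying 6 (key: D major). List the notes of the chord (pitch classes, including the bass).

A, C#, F#

The written figures 6 are shorthand for 6/3: the 3 is implied.
A third above A in this key is C#.
A sixth above A in this key is F#.
Together with the bass A, this spells F# minor in first inversion.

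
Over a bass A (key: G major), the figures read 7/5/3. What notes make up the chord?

A, C, E, G

A third above A in this key is C.
A fifth above A in this key is E.
A seventh above A in this key is G.
Together with the bass A, this spells A minor seventh in root position.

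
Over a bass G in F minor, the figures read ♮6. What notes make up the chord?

The written figures ♮6 are shorthand for 6/3: the 3 is implied.
A third above G in this key is Bb.
A sixth above G in this key is Eb, made natural (E) by the ♮ figure.
Together with the bass G, this spells E diminished in first inversion.

G, Bb, E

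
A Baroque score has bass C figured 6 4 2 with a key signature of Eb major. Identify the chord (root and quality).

D half-diminished seventh

The figures 6 4 2 indicate a seventh chord in third inversion.
In third inversion the root lies a second above the bass: a second above C in Eb major is D.
The chord tones are C, D, F, Ab, giving D half-diminished seventh.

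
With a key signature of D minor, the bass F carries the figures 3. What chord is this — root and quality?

The figures 3 indicate a triad in root position.
In root position the bass is the root, so the root is F.
The chord tones are F, A, C, giving F major.

F major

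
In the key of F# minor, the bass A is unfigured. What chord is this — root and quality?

An unfigured bass indicates a triad in root position.
In root position the bass is the root, so the root is A.
The chord tones are A, C#, E, giving A major.

A major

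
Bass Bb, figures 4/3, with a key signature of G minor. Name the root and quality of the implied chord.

Eb major seventh

The figures 4/3 indicate a seventh chord in second inversion.
In second inversion the root lies a fourth above the bass: a fourth above Bb in G minor is Eb.
The chord tones are Bb, D, Eb, G, giving Eb major seventh.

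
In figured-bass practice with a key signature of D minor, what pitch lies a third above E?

Counting 2 letter steps above E lands on G; in D minor, that letter is G.

G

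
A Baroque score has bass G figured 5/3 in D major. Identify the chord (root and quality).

The figures 5/3 indicate a triad in root position.
In root position the bass is the root, so the root is G.
The chord tones are G, B, D, giving G major.

G major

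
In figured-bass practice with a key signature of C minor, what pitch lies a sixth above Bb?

Counting 5 letter steps above Bb lands on G; in C minor, that letter is G.

G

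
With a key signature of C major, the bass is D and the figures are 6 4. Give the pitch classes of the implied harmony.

A fourth above D in this key is G.
A sixth above D in this key is B.
Together with the bass D, this spells G major in second inversion.

D, G, B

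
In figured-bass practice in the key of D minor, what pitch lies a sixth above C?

A

Counting 5 letter steps above C lands on A; in D minor, that letter is A.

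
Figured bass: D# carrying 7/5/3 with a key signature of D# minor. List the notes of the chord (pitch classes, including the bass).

A third above D# in this key is F#.
A fifth above D# in this key is A#.
A seventh above D# in this key is C#.
Together with the bass D#, this spells D# minor seventh in root position.

D#, F#, A#, C#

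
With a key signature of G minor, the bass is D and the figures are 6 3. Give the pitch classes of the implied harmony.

A third above D in this key is F.
A sixth above D in this key is Bb.
Together with the bass D, this spells Bb major in first inversion.

D, F, Bb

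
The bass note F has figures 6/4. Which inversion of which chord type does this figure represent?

triad, second inversion

Intervals of 6/4 above the bass form a triad; the bass is the fifth, so this is second inversion.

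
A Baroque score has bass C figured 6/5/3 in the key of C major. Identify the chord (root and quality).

The figures 6/5/3 indicate a seventh chord in first inversion.
In first inversion the root lies a sixth above the bass: a sixth above C in C major is A.
The chord tones are C, E, G, A, giving A minor seventh.

A minor seventh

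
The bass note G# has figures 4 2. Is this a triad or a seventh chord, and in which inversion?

4 2 is shorthand for 6/4/2.
Intervals of 6/4/2 above the bass form a seventh chord; the bass is the seventh, so this is third inversion.

seventh chord, third inversion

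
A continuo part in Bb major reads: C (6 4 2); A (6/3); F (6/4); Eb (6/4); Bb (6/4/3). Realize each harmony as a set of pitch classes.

C (6/4/2): C, D, F, A.
A (6/3): A, C, F.
F (6/4): F, Bb, D.
Eb (6/4): Eb, A, C.
Bb (6/4/3): Bb, D, Eb, G.

C, D, F, A | A, C, F | F, Bb, D | Eb, A, C | Bb, D, Eb, G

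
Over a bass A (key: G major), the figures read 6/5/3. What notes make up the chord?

A, C, E, F#

A third above A in this key is C.
A fifth above A in this key is E.
A sixth above A in this key is F#.
Together with the bass A, this spells F# half-diminished seventh in first inversion.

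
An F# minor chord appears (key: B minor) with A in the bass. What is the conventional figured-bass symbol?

6

A is the third of F# minor, so the chord is in first inversion.
A triad in first inversion is figured 6/3, conventionally abbreviated 6.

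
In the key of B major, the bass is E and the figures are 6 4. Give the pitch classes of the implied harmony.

A fourth above E in this key is A#.
A sixth above E in this key is C#.
Together with the bass E, this spells A# diminished in second inversion.

E, A#, C#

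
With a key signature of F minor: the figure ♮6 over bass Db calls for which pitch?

Counting 5 letter steps above Db lands on B; in F minor, that letter is Bb.
The ♮6 figure makes it natural, giving B.

B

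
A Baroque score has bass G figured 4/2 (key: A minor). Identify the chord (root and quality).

The figures 4/2 indicate a seventh chord in third inversion.
In third inversion the root lies a second above the bass: a second above G in A minor is A.
The chord tones are G, A, C, E, giving A minor seventh.

A minor seventh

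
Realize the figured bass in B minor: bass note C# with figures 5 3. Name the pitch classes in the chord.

C#, E, G

A third above C# in this key is E.
A fifth above C# in this key is G.
Together with the bass C#, this spells C# diminished in root position.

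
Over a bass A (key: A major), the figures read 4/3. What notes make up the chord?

The written figures 4/3 are shorthand for 6/4/3: the 6 is implied.
A third above A in this key is C#.
A fourth above A in this key is D.
A sixth above A in this key is F#.
Together with the bass A, this spells D major seventh in second inversion.

A, C#, D, F#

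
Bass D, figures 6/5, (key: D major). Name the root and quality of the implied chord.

B minor seventh

The figures 6/5 indicate a seventh chord in first inversion.
In first inversion the root lies a sixth above the bass: a sixth above D in D major is B.
The chord tones are D, F#, A, B, giving B minor seventh.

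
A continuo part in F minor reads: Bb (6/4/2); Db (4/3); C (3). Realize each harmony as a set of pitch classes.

Bb, C, Eb, G | Db, F, G, Bb | C, Eb, G

Bb (6/4/2): Bb, C, Eb, G.
Db (6/4/3): Db, F, G, Bb.
C (5/3): C, Eb, G.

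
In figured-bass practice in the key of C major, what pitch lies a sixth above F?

Counting 5 letter steps above F lands on D; in C major, that letter is D.

D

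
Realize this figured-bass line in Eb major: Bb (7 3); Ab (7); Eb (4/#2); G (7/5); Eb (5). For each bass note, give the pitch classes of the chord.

Bb, D, F, Ab | Ab, C, Eb, G | Eb, F#, Ab, C | G, Bb, D, F | Eb, G, Bb

Bb (7/5/3): Bb, D, F, Ab.
Ab (7/5/3): Ab, C, Eb, G.
Eb (6/4/#2): Eb, F#, Ab, C.
G (7/5/3): G, Bb, D, F.
Eb (5/3): Eb, G, Bb.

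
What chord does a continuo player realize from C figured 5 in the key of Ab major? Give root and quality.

The figures 5 indicate a triad in root position.
In root position the bass is the root, so the root is C.
The chord tones are C, Eb, G, giving C minor.

C minor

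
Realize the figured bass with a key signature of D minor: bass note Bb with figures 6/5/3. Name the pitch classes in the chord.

A third above Bb in this key is D.
A fifth above Bb in this key is F.
A sixth above Bb in this key is G.
Together with the bass Bb, this spells G minor seventh in first inversion.

Bb, D, F, G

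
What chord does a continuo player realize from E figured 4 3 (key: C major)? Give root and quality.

A minor seventh

The figures 4 3 indicate a seventh chord in second inversion.
In second inversion the root lies a fourth above the bass: a fourth above E in C major is A.
The chord tones are E, G, A, C, giving A minor seventh.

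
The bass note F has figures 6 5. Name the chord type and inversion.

seventh chord, first inversion

6 5 is shorthand for 6/5/3.
Intervals of 6/5/3 above the bass form a seventh chord; the bass is the third, so this is first inversion.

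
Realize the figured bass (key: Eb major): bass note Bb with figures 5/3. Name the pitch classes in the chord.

Bb, D, F

A third above Bb in this key is D.
A fifth above Bb in this key is F.
Together with the bass Bb, this spells Bb major in root position.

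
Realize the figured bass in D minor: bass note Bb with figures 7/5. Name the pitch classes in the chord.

The written figures 7/5 are shorthand for 7/5/3: the 3 is implied.
A third above Bb in this key is D.
A fifth above Bb in this key is F.
A seventh above Bb in this key is A.
Together with the bass Bb, this spells Bb major seventh in root position.

Bb, D, F, A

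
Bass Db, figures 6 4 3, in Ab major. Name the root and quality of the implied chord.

G half-diminished seventh

The figures 6 4 3 indicate a seventh chord in second inversion.
In second inversion the root lies a fourth above the bass: a fourth above Db in Ab major is G.
The chord tones are Db, F, G, Bb, giving G half-diminished seventh.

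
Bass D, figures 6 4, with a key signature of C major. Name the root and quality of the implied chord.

The figures 6 4 indicate a triad in second inversion.
In second inversion the root lies a fourth above the bass: a fourth above D in C major is G.
The chord tones are D, G, B, giving G major.

G major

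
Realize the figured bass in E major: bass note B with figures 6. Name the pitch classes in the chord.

B, D#, G#

The written figures 6 are shorthand for 6/3: the 3 is implied.
A third above B in this key is D#.
A sixth above B in this key is G#.
Together with the bass B, this spells G# minor in first inversion.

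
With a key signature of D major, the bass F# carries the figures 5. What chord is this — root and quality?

F# minor

The figures 5 indicate a triad in root position.
In root position the bass is the root, so the root is F#.
The chord tones are F#, A, C#, giving F# minor.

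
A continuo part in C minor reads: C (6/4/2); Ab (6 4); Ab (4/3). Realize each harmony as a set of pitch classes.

C, D, F, Ab | Ab, D, F | Ab, C, D, F

C (6/4/2): C, D, F, Ab.
Ab (6/4): Ab, D, F.
Ab (6/4/3): Ab, C, D, F.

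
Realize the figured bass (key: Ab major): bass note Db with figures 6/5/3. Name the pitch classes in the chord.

A third above Db in this key is F.
A fifth above Db in this key is Ab.
A sixth above Db in this key is Bb.
Together with the bass Db, this spells Bb minor seventh in first inversion.

Db, F, Ab, Bb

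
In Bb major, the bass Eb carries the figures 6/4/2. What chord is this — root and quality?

F dominant seventh

The figures 6/4/2 indicate a seventh chord in third inversion.
In third inversion the root lies a second above the bass: a second above Eb in Bb major is F.
The chord tones are Eb, F, A, C, giving F dominant seventh.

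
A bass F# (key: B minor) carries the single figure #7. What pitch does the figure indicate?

E#

Counting 6 letter steps above F# lands on E; in B minor, that letter is E.
The #7 figure raises it a semitone, giving E#.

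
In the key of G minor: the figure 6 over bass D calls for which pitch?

Bb

Counting 5 letter steps above D lands on B; in G minor, that letter is Bb.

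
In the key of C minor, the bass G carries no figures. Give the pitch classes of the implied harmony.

G, Bb, D

An unfigured bass implies 5/3.
A third above G in this key is Bb.
A fifth above G in this key is D.
Together with the bass G, this spells G minor in root position.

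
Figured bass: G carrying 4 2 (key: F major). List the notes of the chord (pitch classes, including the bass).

The written figures 4 2 are shorthand for 6/4/2: the 6 is implied.
A second above G in this key is A.
A fourth above G in this key is C.
A sixth above G in this key is E.
Together with the bass G, this spells A minor seventh in third inversion.

G, A, C, E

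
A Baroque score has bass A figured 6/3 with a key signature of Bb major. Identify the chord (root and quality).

F major

The figures 6/3 indicate a triad in first inversion.
In first inversion the root lies a sixth above the bass: a sixth above A in Bb major is F.
The chord tones are A, C, F, giving F major.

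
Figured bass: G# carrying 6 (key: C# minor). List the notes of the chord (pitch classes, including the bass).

The written figures 6 are shorthand for 6/3: the 3 is implied.
A third above G# in this key is B.
A sixth above G# in this key is E.
Together with the bass G#, this spells E major in first inversion.

G#, B, E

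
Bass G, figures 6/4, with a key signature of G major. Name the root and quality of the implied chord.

C major

The figures 6/4 indicate a triad in second inversion.
In second inversion the root lies a fourth above the bass: a fourth above G in G major is C.
The chord tones are G, C, E, giving C major.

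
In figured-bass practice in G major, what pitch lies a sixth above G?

E

Counting 5 letter steps above G lands on E; in G major, that letter is E.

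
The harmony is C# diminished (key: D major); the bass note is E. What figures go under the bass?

E is the third of C# diminished, so the chord is in first inversion.
A triad in first inversion is figured 6/3, conventionally abbreviated 6.

6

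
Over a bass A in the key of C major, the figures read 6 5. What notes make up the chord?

The written figures 6 5 are shorthand for 6/5/3: the 3 is implied.
A third above A in this key is C.
A fifth above A in this key is E.
A sixth above A in this key is F.
Together with the bass A, this spells F major seventh in first inversion.

A, C, E, F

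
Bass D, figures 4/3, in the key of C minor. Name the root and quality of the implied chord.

The figures 4/3 indicate a seventh chord in second inversion.
In second inversion the root lies a fourth above the bass: a fourth above D in C minor is G.
The chord tones are D, F, G, Bb, giving G minor seventh.

G minor seventh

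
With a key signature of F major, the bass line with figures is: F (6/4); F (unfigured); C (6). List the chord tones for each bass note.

F (6/4): F, Bb, D.
F (5/3): F, A, C.
C (6/3): C, E, A.

F, Bb, D | F, A, C | C, E, A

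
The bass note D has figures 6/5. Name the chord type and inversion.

6/5 is shorthand for 6/5/3.
Intervals of 6/5/3 above the bass form a seventh chord; the bass is the third, so this is first inversion.

seventh chord, first inversion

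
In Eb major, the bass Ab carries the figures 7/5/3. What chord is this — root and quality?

Ab major seventh

The figures 7/5/3 indicate a seventh chord in root position.
In root position the bass is the root, so the root is Ab.
The chord tones are Ab, C, Eb, G, giving Ab major seventh.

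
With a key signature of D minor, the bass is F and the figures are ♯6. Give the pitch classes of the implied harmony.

The written figures ♯6 are shorthand for 6/3: the 3 is implied.
A third above F in this key is A.
A sixth above F in this key is D, raised to D# by the sharp.

F, A, D#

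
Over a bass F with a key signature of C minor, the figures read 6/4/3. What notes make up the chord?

F, Ab, Bb, D

A third above F in this key is Ab.
A fourth above F in this key is Bb.
A sixth above F in this key is D.
Together with the bass F, this spells Bb dominant seventh in second inversion.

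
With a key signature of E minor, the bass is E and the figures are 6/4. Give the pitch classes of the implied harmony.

A fourth above E in this key is A.
A sixth above E in this key is C.
Together with the bass E, this spells A minor in second inversion.

E, A, C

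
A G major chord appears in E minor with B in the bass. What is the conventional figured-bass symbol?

B is the third of G major, so the chord is in first inversion.
A triad in first inversion is figured 6/3, conventionally abbreviated 6.

6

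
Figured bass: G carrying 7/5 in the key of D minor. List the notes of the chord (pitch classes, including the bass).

G, Bb, D, F

The written figures 7/5 are shorthand for 7/5/3: the 3 is implied.
A third above G in this key is Bb.
A fifth above G in this key is D.
A seventh above G in this key is F.
Together with the bass G, this spells G minor seventh in root position.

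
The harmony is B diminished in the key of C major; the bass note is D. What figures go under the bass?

6

D is the third of B diminished, so the chord is in first inversion.
A triad in first inversion is figured 6/3, conventionally abbreviated 6.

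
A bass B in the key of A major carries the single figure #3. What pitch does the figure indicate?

Counting 2 letter steps above B lands on D; in A major, that letter is D.
The #3 figure raises it a semitone, giving D#.

D#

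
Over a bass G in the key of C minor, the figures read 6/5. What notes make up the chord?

G, Bb, D, Eb

The written figures 6/5 are shorthand for 6/5/3: the 3 is implied.
A third above G in this key is Bb.
A fifth above G in this key is D.
A sixth above G in this key is Eb.
Together with the bass G, this spells Eb major seventh in first inversion.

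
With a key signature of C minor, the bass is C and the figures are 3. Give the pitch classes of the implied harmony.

C, Eb, G

The written figures 3 are shorthand for 5/3: the 5 is implied.
A third above C in this key is Eb.
A fifth above C in this key is G.
Together with the bass C, this spells C minor in root position.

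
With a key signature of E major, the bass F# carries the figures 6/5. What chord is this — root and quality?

The figures 6/5 indicate a seventh chord in first inversion.
In first inversion the root lies a sixth above the bass: a sixth above F# in E major is D#.
The chord tones are F#, A, C#, D#, giving D# half-diminished seventh.

D# half-diminished seventh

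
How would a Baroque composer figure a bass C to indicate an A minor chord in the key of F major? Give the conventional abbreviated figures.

C is the third of A minor, so the chord is in first inversion.
A triad in first inversion is figured 6/3, conventionally abbreviated 6.

6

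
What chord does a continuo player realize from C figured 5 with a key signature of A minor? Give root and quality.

C major

The figures 5 indicate a triad in root position.
In root position the bass is the root, so the root is C.
The chord tones are C, E, G, giving C major.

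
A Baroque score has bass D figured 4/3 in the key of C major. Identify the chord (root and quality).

G dominant seventh

The figures 4/3 indicate a seventh chord in second inversion.
In second inversion the root lies a fourth above the bass: a fourth above D in C major is G.
The chord tones are D, F, G, B, giving G dominant seventh.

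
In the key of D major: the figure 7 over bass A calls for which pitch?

G

Counting 6 letter steps above A lands on G; in D major, that letter is G.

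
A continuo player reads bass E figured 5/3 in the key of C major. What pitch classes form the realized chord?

E, G, B

A third above E in this key is G.
A fifth above E in this key is B.
Together with the bass E, this spells E minor in root position.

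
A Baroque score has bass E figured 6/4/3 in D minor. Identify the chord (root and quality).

The figures 6/4/3 indicate a seventh chord in second inversion.
In second inversion the root lies a fourth above the bass: a fourth above E in D minor is A.
The chord tones are E, G, A, C, giving A minor seventh.

A minor seventh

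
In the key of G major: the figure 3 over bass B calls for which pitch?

Counting 2 letter steps above B lands on D; in G major, that letter is D.

D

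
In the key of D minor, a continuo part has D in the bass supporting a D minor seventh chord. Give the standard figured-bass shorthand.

7

D is the root of D minor seventh, so the chord is in root position.
A seventh chord in root position is figured 7/5/3, conventionally abbreviated 7.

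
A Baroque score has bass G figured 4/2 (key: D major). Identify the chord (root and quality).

The figures 4/2 indicate a seventh chord in third inversion.
In third inversion the root lies a second above the bass: a second above G in D major is A.
The chord tones are G, A, C#, E, giving A dominant seventh.

A dominant seventh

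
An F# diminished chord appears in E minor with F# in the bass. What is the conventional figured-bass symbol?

no figures

F# is the root of F# diminished, so the chord is in root position.
A triad in root position is figured 5/3, conventionally abbreviated (no figures — root-position triad).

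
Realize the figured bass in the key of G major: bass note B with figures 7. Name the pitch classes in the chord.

The written figures 7 are shorthand for 7/5/3: the 5/3 are implied.
A third above B in this key is D.
A fifth above B in this key is F#.
A seventh above B in this key is A.
Together with the bass B, this spells B minor seventh in root position.

B, D, F#, A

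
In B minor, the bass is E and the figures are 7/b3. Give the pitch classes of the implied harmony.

E, Gb, B, D

The written figures 7/b3 are shorthand for 7/5/3: the 5 is implied.
A third above E in this key is G, lowered to Gb by the flat.
A fifth above E in this key is B.
A seventh above E in this key is D.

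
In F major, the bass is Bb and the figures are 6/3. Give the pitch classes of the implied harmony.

A third above Bb in this key is D.
A sixth above Bb in this key is G.
Together with the bass Bb, this spells G minor in first inversion.

Bb, D, G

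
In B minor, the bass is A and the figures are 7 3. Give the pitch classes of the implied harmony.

A, C#, E, G

The written figures 7 3 are shorthand for 7/5/3: the 5 is implied.
A third above A in this key is C#.
A fifth above A in this key is E.
A seventh above A in this key is G.
Together with the bass A, this spells A dominant seventh in root position.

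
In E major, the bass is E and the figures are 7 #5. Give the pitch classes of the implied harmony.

E, G#, B#, D#

The written figures 7 #5 are shorthand for 7/5/3: the 3 is implied.
A third above E in this key is G#.
A fifth above E in this key is B, raised to B# by the sharp.
A seventh above E in this key is D#.
Together with the bass E, this spells E augmented major seventh in root position.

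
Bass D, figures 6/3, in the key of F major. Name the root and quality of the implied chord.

The figures 6/3 indicate a triad in first inversion.
In first inversion the root lies a sixth above the bass: a sixth above D in F major is Bb.
The chord tones are D, F, Bb, giving Bb major.

Bb major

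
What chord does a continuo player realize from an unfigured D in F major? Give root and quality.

D minor

An unfigured bass indicates a triad in root position.
In root position the bass is the root, so the root is D.
The chord tones are D, F, A, giving D minor.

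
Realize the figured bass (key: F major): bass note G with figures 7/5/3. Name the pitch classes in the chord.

A third above G in this key is Bb.
A fifth above G in this key is D.
A seventh above G in this key is F.
Together with the bass G, this spells G minor seventh in root position.

G, Bb, D, F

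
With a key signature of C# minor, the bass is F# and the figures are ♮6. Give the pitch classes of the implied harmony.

F#, A, D

The written figures ♮6 are shorthand for 6/3: the 3 is implied.
A third above F# in this key is A.
A sixth above F# in this key is D#, made natural (D) by the ♮ figure.
Together with the bass F#, this spells D major in first inversion.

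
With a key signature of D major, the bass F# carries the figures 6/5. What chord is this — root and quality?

The figures 6/5 indicate a seventh chord in first inversion.
In first inversion the root lies a sixth above the bass: a sixth above F# in D major is D.
The chord tones are F#, A, C#, D, giving D major seventh.

D major seventh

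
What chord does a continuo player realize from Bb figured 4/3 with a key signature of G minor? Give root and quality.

Eb major seventh

The figures 4/3 indicate a seventh chord in second inversion.
In second inversion the root lies a fourth above the bass: a fourth above Bb in G minor is Eb.
The chord tones are Bb, D, Eb, G, giving Eb major seventh.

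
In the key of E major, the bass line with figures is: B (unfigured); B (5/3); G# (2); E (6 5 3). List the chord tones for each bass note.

B (5/3): B, D#, F#.
B (5/3): B, D#, F#.
G# (6/4/2): G#, A, C#, E.
E (6/5/3): E, G#, B, C#.

B, D#, F# | B, D#, F# | G#, A, C#, E | E, G#, B, C#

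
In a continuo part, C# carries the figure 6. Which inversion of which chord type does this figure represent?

6 is shorthand for 6/3.
Intervals of 6/3 above the bass form a triad; the bass is the third, so this is first inversion.

triad, first inversion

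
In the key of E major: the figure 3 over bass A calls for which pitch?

C#

Counting 2 letter steps above A lands on C; in E major, that letter is C#.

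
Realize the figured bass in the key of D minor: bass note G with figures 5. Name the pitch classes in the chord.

G, Bb, D

The written figures 5 are shorthand for 5/3: the 3 is implied.
A third above G in this key is Bb.
A fifth above G in this key is D.
Together with the bass G, this spells G minor in root position.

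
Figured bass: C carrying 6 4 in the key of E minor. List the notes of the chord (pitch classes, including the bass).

A fourth above C in this key is F#.
A sixth above C in this key is A.
Together with the bass C, this spells F# diminished in second inversion.

C, F#, A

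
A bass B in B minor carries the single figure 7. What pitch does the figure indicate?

A

Counting 6 letter steps above B lands on A; in B minor, that letter is A.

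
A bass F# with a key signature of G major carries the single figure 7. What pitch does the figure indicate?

E

Counting 6 letter steps above F# lands on E; in G major, that letter is E.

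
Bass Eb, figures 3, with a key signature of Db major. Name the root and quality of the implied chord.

The figures 3 indicate a triad in root position.
In root position the bass is the root, so the root is Eb.
The chord tones are Eb, Gb, Bb, giving Eb minor.

Eb minor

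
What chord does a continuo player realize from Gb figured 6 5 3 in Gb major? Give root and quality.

Eb minor seventh

The figures 6 5 3 indicate a seventh chord in first inversion.
In first inversion the root lies a sixth above the bass: a sixth above Gb in Gb major is Eb.
The chord tones are Gb, Bb, Db, Eb, giving Eb minor seventh.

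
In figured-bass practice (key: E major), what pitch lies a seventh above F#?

Counting 6 letter steps above F# lands on E; in E major, that letter is E.

E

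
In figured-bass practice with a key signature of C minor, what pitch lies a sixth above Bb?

Counting 5 letter steps above Bb lands on G; in C minor, that letter is G.

G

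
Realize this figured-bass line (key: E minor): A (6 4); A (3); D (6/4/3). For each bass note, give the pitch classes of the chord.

A (6/4): A, D, F#.
A (5/3): A, C, E.
D (6/4/3): D, F#, G, B.

A, D, F# | A, C, E | D, F#, G, B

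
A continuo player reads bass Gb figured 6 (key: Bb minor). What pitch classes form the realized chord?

Gb, Bb, Eb

The written figures 6 are shorthand for 6/3: the 3 is implied.
A third above Gb in this key is Bb.
A sixth above Gb in this key is Eb.
Together with the bass Gb, this spells Eb minor in first inversion.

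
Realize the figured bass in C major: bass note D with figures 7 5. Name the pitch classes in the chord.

D, F, A, C

The written figures 7 5 are shorthand for 7/5/3: the 3 is implied.
A third above D in this key is F.
A fifth above D in this key is A.
A seventh above D in this key is C.
Together with the bass D, this spells D minor seventh in root position.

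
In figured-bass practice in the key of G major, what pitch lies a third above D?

F#

Counting 2 letter steps above D lands on F; in G major, that letter is F#.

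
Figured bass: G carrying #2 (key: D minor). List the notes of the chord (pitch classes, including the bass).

The written figures #2 are shorthand for 6/4/2: the 6/4 are implied.
A second above G in this key is A, raised to A# by the sharp.
A fourth above G in this key is C.
A sixth above G in this key is E.

G, A#, C, E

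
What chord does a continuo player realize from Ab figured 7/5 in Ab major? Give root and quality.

Ab major seventh

The figures 7/5 indicate a seventh chord in root position.
In root position the bass is the root, so the root is Ab.
The chord tones are Ab, C, Eb, G, giving Ab major seventh.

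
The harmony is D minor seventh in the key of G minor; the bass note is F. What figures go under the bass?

F is the third of D minor seventh, so the chord is in first inversion.
A seventh chord in first inversion is figured 6/5/3, conventionally abbreviated 6/5.

6/5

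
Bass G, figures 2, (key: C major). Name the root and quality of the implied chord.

The figures 2 indicate a seventh chord in third inversion.
In third inversion the root lies a second above the bass: a second above G in C major is A.
The chord tones are G, A, C, E, giving A minor seventh.

A minor seventh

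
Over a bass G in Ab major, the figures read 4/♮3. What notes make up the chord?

The written figures 4/♮3 are shorthand for 6/4/3: the 6 is implied.
A third above G in this key is Bb, made natural (B) by the ♮ figure.
A fourth above G in this key is C.
A sixth above G in this key is Eb.
Together with the bass G, this spells C minor-major seventh in second inversion.

G, B, C, Eb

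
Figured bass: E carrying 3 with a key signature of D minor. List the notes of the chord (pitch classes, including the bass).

E, G, Bb

The written figures 3 are shorthand for 5/3: the 5 is implied.
A third above E in this key is G.
A fifth above E in this key is Bb.
Together with the bass E, this spells E diminished in root position.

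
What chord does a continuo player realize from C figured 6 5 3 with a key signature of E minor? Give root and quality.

The figures 6 5 3 indicate a seventh chord in first inversion.
In first inversion the root lies a sixth above the bass: a sixth above C in E minor is A.
The chord tones are C, E, G, A, giving A minor seventh.

A minor seventh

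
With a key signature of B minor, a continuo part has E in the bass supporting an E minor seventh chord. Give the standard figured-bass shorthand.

E is the root of E minor seventh, so the chord is in root position.
A seventh chord in root position is figured 7/5/3, conventionally abbreviated 7.

7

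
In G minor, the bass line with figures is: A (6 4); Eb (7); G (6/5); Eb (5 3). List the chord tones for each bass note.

A (6/4): A, D, F.
Eb (7/5/3): Eb, G, Bb, D.
G (6/5/3): G, Bb, D, Eb.
Eb (5/3): Eb, G, Bb.

A, D, F | Eb, G, Bb, D | G, Bb, D, Eb | Eb, G, Bb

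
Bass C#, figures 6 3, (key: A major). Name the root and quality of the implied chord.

The figures 6 3 indicate a triad in first inversion.
In first inversion the root lies a sixth above the bass: a sixth above C# in A major is A.
The chord tones are C#, E, A, giving A major.

A major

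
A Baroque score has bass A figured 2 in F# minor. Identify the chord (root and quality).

The figures 2 indicate a seventh chord in third inversion.
In third inversion the root lies a second above the bass: a second above A in F# minor is B.
The chord tones are A, B, D, F#, giving B minor seventh.

B minor seventh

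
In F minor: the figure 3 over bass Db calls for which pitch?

F

Counting 2 letter steps above Db lands on F; in F minor, that letter is F.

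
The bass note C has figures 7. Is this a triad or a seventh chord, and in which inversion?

7 is shorthand for 7/5/3.
Intervals of 7/5/3 above the bass form a seventh chord; the bass is the root, so this is root position.

seventh chord, root position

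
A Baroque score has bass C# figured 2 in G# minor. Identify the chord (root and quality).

The figures 2 indicate a seventh chord in third inversion.
In third inversion the root lies a second above the bass: a second above C# in G# minor is D#.
The chord tones are C#, D#, F#, A#, giving D# minor seventh.

D# minor seventh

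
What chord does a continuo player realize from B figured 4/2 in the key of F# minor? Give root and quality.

The figures 4/2 indicate a seventh chord in third inversion.
In third inversion the root lies a second above the bass: a second above B in F# minor is C#.
The chord tones are B, C#, E, G#, giving C# minor seventh.

C# minor seventh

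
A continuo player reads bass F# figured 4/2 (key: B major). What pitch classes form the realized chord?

The written figures 4/2 are shorthand for 6/4/2: the 6 is implied.
A second above F# in this key is G#.
A fourth above F# in this key is B.
A sixth above F# in this key is D#.
Together with the bass F#, this spells G# minor seventh in third inversion.

F#, G#, B, D#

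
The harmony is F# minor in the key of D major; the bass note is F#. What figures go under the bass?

F# is the root of F# minor, so the chord is in root position.
A triad in root position is figured 5/3, conventionally abbreviated (no figures — root-position triad).

no figures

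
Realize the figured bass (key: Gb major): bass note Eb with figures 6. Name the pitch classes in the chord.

Eb, Gb, Cb

The written figures 6 are shorthand for 6/3: the 3 is implied.
A third above Eb in this key is Gb.
A sixth above Eb in this key is Cb.
Together with the bass Eb, this spells Cb major in first inversion.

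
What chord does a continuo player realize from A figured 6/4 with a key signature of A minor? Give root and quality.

D minor

The figures 6/4 indicate a triad in second inversion.
In second inversion the root lies a fourth above the bass: a fourth above A in A minor is D.
The chord tones are A, D, F, giving D minor.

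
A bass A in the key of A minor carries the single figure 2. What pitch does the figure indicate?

Counting 1 letter step above A lands on B; in A minor, that letter is B.

B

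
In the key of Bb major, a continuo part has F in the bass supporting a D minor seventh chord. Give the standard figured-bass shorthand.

6/5

F is the third of D minor seventh, so the chord is in first inversion.
A seventh chord in first inversion is figured 6/5/3, conventionally abbreviated 6/5.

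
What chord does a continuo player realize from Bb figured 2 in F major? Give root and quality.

The figures 2 indicate a seventh chord in third inversion.
In third inversion the root lies a second above the bass: a second above Bb in F major is C.
The chord tones are Bb, C, E, G, giving C dominant seventh.

C dominant seventh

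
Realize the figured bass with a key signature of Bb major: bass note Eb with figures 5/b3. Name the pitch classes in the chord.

A third above Eb in this key is G, lowered to Gb by the flat.
A fifth above Eb in this key is Bb.
Together with the bass Eb, this spells Eb minor in root position.

Eb, Gb, Bb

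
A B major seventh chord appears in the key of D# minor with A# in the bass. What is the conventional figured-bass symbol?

A# is the seventh of B major seventh, so the chord is in third inversion.
A seventh chord in third inversion is figured 6/4/2, conventionally abbreviated 4/2.

4/2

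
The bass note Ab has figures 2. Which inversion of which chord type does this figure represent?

seventh chord, third inversion

2 is shorthand for 6/4/2.
Intervals of 6/4/2 above the bass form a seventh chord; the bass is the seventh, so this is third inversion.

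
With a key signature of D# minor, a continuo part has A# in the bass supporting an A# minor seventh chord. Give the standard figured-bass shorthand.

A# is the root of A# minor seventh, so the chord is in root position.
A seventh chord in root position is figured 7/5/3, conventionally abbreviated 7.

7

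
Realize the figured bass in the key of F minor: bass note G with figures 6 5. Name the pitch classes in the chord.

G, Bb, Db, Eb

The written figures 6 5 are shorthand for 6/5/3: the 3 is implied.
A third above G in this key is Bb.
A fifth above G in this key is Db.
A sixth above G in this key is Eb.
Together with the bass G, this spells Eb dominant seventh in first inversion.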